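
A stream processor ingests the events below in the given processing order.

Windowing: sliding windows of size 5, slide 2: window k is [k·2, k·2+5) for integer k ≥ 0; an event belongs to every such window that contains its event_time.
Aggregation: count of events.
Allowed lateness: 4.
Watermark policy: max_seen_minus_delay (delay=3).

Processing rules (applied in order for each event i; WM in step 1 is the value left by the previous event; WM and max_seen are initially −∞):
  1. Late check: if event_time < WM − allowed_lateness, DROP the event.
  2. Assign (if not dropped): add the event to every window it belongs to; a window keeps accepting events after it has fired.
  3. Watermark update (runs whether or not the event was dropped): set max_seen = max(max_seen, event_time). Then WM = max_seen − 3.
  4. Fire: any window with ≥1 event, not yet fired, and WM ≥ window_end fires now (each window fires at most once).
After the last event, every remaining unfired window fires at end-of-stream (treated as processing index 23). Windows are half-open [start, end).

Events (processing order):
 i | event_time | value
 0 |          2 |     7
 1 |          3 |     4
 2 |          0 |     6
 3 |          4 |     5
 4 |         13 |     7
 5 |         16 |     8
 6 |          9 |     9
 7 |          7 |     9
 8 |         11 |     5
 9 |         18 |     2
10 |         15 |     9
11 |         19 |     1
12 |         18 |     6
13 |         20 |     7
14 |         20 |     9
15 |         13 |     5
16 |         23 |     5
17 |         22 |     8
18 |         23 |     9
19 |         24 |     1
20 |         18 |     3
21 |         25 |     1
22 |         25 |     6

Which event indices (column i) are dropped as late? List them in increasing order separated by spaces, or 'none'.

7

i=0 t=2 v=7: → [2,7),[0,5); WM=-1
i=1 t=3 v=4: → [2,7),[0,5); WM=0
i=2 t=0 v=6: → [0,5); WM=0
i=3 t=4 v=5: → [4,9),[2,7),[0,5); WM=1
i=4 t=13 v=7: → [12,17),[10,15); WM=10; [0,5) fires=4 [2,7) fires=3 [4,9) fires=1
i=5 t=16 v=8: → [16,21),[14,19),[12,17); WM=13
i=6 t=9 v=9: → [8,13),[6,11); WM=13; [6,11) fires=1 [8,13) fires=1
i=7 t=7 v=9: DROP (t<13-4); WM=13
i=8 t=11 v=5: → [10,15),[8,13); WM=13
i=9 t=18 v=2: → [18,23),[16,21),[14,19); WM=15; [10,15) fires=2
i=10 t=15 v=9: → [14,19),[12,17); WM=15
i=11 t=19 v=1: → [18,23),[16,21); WM=16
i=12 t=18 v=6: → [18,23),[16,21),[14,19); WM=16
i=13 t=20 v=7: → [20,25),[18,23),[16,21); WM=17; [12,17) fires=3
i=14 t=20 v=9: → [20,25),[18,23),[16,21); WM=17
i=15 t=13 v=5: → [12,17),[10,15); WM=17
i=16 t=23 v=5: → [22,27),[20,25); WM=20; [14,19) fires=4
i=17 t=22 v=8: → [22,27),[20,25),[18,23); WM=20
i=18 t=23 v=9: → [22,27),[20,25); WM=20
i=19 t=24 v=1: → [24,29),[22,27),[20,25); WM=21; [16,21) fires=6
i=20 t=18 v=3: → [18,23),[16,21),[14,19); WM=21
i=21 t=25 v=1: → [24,29),[22,27); WM=22
i=22 t=25 v=6: → [24,29),[22,27); WM=22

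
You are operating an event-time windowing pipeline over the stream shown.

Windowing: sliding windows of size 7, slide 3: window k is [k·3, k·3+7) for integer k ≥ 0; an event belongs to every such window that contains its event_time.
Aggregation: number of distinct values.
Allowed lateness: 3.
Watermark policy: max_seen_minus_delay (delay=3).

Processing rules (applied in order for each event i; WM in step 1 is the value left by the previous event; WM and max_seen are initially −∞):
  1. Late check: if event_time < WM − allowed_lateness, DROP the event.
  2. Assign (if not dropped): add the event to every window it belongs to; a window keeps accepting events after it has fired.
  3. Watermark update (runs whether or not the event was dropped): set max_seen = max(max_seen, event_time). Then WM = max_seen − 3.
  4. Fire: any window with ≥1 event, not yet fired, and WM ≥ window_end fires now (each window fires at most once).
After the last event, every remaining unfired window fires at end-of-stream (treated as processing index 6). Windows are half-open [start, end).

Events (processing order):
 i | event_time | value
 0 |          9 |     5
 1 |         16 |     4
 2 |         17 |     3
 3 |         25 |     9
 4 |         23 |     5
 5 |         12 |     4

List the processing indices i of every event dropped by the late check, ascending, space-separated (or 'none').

i=0 t=9 v=5: → [9,16),[6,13),[3,10); WM=6
i=1 t=16 v=4: → [15,22),[12,19); WM=13; [3,10) fires=1 [6,13) fires=1
i=2 t=17 v=3: → [15,22),[12,19); WM=14
i=3 t=25 v=9: → [24,31),[21,28); WM=22; [9,16) fires=1 [12,19) fires=2 [15,22) fires=2
i=4 t=23 v=5: → [21,28),[18,25); WM=22
i=5 t=12 v=4: DROP (t<22-3); WM=22

5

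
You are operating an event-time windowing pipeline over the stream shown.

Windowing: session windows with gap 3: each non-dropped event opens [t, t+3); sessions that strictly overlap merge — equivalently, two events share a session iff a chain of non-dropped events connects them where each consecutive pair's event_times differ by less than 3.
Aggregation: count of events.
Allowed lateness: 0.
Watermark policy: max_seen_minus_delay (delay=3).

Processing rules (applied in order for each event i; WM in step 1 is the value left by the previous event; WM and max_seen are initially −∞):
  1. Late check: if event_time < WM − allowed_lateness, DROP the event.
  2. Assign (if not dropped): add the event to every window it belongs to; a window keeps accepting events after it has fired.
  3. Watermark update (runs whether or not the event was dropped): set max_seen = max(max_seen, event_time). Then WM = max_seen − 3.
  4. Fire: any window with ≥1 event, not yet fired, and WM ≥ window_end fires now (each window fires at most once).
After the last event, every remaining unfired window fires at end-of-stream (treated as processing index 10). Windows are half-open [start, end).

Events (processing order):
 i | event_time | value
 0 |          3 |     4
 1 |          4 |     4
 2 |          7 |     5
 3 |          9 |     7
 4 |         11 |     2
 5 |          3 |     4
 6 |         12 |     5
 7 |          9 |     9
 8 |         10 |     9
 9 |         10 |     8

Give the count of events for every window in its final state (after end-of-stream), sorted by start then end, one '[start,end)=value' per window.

i=0 t=3 v=4: → [3,6); WM=0
i=1 t=4 v=4: → [3,7); WM=1
i=2 t=7 v=5: → [7,10); WM=4
i=3 t=9 v=7: → [7,12); WM=6
i=4 t=11 v=2: → [7,14); WM=8
i=5 t=3 v=4: DROP (t<8-0); WM=8
i=6 t=12 v=5: → [7,15); WM=9
i=7 t=9 v=9: → [7,15); WM=9
i=8 t=10 v=9: → [7,15); WM=9
i=9 t=10 v=8: → [7,15); WM=9

[3,7)=2 [7,15)=7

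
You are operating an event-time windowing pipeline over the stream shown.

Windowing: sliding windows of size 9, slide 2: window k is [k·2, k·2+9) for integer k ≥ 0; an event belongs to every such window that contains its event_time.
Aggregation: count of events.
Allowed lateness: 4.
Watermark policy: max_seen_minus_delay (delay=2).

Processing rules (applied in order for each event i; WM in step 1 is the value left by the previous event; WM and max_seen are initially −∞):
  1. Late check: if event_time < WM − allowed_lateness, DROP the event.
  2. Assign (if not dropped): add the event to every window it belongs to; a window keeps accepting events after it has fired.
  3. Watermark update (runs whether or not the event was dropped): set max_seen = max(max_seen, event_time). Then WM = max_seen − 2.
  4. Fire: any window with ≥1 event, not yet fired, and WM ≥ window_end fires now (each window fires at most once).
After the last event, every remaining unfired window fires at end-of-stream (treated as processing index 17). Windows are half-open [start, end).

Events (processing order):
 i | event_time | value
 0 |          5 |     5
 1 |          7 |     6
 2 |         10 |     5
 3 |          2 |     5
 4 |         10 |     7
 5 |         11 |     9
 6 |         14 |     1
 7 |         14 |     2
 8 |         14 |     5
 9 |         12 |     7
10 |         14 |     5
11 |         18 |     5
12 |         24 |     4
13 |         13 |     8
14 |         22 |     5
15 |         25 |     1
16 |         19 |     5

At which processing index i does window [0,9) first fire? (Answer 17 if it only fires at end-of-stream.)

5

i=0 t=5 v=5: → [4,13),[2,11),[0,9); WM=3
i=1 t=7 v=6: → [6,15),[4,13),[2,11),[0,9); WM=5
i=2 t=10 v=5: → [10,19),[8,17),[6,15),[4,13),[2,11); WM=8
i=3 t=2 v=5: DROP (t<8-4); WM=8
i=4 t=10 v=7: → [10,19),[8,17),[6,15),[4,13),[2,11); WM=8
i=5 t=11 v=9: → [10,19),[8,17),[6,15),[4,13); WM=9; [0,9) fires=2
i=6 t=14 v=1: → [14,23),[12,21),[10,19),[8,17),[6,15); WM=12; [2,11) fires=4
i=7 t=14 v=2: → [14,23),[12,21),[10,19),[8,17),[6,15); WM=12
i=8 t=14 v=5: → [14,23),[12,21),[10,19),[8,17),[6,15); WM=12
i=9 t=12 v=7: → [12,21),[10,19),[8,17),[6,15),[4,13); WM=12
i=10 t=14 v=5: → [14,23),[12,21),[10,19),[8,17),[6,15); WM=12
i=11 t=18 v=5: → [18,27),[16,25),[14,23),[12,21),[10,19); WM=16; [4,13) fires=6 [6,15) fires=9
i=12 t=24 v=4: → [24,33),[22,31),[20,29),[18,27),[16,25); WM=22; [8,17) fires=8 [10,19) fires=9 [12,21) fires=6
i=13 t=13 v=8: DROP (t<22-4); WM=22
i=14 t=22 v=5: → [22,31),[20,29),[18,27),[16,25),[14,23); WM=22
i=15 t=25 v=1: → [24,33),[22,31),[20,29),[18,27); WM=23; [14,23) fires=6
i=16 t=19 v=5: → [18,27),[16,25),[14,23),[12,21); WM=23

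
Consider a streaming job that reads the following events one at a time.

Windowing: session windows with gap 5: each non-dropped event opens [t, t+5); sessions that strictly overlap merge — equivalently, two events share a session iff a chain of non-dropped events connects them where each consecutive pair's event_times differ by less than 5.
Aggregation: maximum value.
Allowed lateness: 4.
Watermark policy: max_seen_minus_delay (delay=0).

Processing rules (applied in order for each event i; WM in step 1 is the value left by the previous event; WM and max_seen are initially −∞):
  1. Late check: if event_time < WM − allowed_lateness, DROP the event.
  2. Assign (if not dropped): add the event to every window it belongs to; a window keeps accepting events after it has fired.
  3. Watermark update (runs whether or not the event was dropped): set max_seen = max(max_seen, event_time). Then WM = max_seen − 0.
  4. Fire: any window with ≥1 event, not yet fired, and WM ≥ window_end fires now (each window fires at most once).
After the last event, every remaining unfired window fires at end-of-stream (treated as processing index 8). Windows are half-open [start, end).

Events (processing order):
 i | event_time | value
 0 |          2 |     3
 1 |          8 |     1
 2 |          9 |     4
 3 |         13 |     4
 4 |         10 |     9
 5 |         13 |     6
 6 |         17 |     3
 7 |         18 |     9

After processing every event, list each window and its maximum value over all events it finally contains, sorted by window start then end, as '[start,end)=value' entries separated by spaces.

i=0 t=2 v=3: → [2,7); WM=2
i=1 t=8 v=1: → [8,13); WM=8
i=2 t=9 v=4: → [8,14); WM=9
i=3 t=13 v=4: → [8,18); WM=13
i=4 t=10 v=9: → [8,18); WM=13
i=5 t=13 v=6: → [8,18); WM=13
i=6 t=17 v=3: → [8,22); WM=17
i=7 t=18 v=9: → [8,23); WM=18

[2,7)=3 [8,23)=9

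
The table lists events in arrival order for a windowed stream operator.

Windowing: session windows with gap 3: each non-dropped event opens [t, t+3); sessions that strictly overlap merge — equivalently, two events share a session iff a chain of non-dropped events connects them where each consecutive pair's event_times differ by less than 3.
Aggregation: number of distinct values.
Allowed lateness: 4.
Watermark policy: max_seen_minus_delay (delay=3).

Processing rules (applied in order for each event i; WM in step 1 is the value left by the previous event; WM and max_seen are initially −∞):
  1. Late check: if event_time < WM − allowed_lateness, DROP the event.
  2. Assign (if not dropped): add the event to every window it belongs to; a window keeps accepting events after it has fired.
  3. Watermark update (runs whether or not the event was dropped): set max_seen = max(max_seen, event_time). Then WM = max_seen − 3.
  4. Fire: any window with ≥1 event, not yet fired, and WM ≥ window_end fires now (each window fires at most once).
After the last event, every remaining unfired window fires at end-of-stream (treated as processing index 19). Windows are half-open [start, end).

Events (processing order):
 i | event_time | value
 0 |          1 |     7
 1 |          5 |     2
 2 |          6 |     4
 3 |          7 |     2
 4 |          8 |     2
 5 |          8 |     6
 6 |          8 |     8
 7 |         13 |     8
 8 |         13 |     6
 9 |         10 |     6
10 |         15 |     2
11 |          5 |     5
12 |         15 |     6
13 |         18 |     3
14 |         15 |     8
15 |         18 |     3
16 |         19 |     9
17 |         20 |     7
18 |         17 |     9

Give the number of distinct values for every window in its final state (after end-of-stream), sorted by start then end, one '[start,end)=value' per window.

[1,4)=1 [5,13)=4 [13,23)=6

i=0 t=1 v=7: → [1,4); WM=-2
i=1 t=5 v=2: → [5,8); WM=2
i=2 t=6 v=4: → [5,9); WM=3
i=3 t=7 v=2: → [5,10); WM=4
i=4 t=8 v=2: → [5,11); WM=5
i=5 t=8 v=6: → [5,11); WM=5
i=6 t=8 v=8: → [5,11); WM=5
i=7 t=13 v=8: → [13,16); WM=10
i=8 t=13 v=6: → [13,16); WM=10
i=9 t=10 v=6: → [5,13); WM=10
i=10 t=15 v=2: → [13,18); WM=12
i=11 t=5 v=5: DROP (t<12-4); WM=12
i=12 t=15 v=6: → [13,18); WM=12
i=13 t=18 v=3: → [18,21); WM=15
i=14 t=15 v=8: → [13,18); WM=15
i=15 t=18 v=3: → [18,21); WM=15
i=16 t=19 v=9: → [18,22); WM=16
i=17 t=20 v=7: → [18,23); WM=17
i=18 t=17 v=9: → [13,23); WM=17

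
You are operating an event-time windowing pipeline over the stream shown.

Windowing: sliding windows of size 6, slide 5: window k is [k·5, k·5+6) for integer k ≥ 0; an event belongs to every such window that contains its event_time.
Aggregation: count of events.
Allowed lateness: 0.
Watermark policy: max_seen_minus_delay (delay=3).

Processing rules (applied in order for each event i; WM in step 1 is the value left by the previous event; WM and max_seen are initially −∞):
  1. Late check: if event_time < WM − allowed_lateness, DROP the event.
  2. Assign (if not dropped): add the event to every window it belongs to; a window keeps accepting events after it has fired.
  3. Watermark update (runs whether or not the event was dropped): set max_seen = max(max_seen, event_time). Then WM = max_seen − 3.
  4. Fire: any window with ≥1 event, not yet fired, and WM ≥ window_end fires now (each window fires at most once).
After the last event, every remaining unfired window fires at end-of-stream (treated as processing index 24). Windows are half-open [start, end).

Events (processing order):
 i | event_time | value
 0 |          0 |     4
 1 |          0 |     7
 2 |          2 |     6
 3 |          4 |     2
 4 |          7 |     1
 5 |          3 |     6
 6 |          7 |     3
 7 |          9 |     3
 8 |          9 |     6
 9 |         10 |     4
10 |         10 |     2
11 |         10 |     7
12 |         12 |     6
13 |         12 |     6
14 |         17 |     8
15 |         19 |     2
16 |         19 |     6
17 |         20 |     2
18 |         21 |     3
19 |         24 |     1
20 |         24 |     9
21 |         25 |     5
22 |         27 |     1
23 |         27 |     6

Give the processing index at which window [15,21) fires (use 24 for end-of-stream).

i=0 t=0 v=4: → [0,6); WM=-3
i=1 t=0 v=7: → [0,6); WM=-3
i=2 t=2 v=6: → [0,6); WM=-1
i=3 t=4 v=2: → [0,6); WM=1
i=4 t=7 v=1: → [5,11); WM=4
i=5 t=3 v=6: DROP (t<4-0); WM=4
i=6 t=7 v=3: → [5,11); WM=4
i=7 t=9 v=3: → [5,11); WM=6; [0,6) fires=4
i=8 t=9 v=6: → [5,11); WM=6
i=9 t=10 v=4: → [10,16),[5,11); WM=7
i=10 t=10 v=2: → [10,16),[5,11); WM=7
i=11 t=10 v=7: → [10,16),[5,11); WM=7
i=12 t=12 v=6: → [10,16); WM=9
i=13 t=12 v=6: → [10,16); WM=9
i=14 t=17 v=8: → [15,21); WM=14; [5,11) fires=7
i=15 t=19 v=2: → [15,21); WM=16; [10,16) fires=5
i=16 t=19 v=6: → [15,21); WM=16
i=17 t=20 v=2: → [20,26),[15,21); WM=17
i=18 t=21 v=3: → [20,26); WM=18
i=19 t=24 v=1: → [20,26); WM=21; [15,21) fires=4
i=20 t=24 v=9: → [20,26); WM=21
i=21 t=25 v=5: → [25,31),[20,26); WM=22
i=22 t=27 v=1: → [25,31); WM=24
i=23 t=27 v=6: → [25,31); WM=24

19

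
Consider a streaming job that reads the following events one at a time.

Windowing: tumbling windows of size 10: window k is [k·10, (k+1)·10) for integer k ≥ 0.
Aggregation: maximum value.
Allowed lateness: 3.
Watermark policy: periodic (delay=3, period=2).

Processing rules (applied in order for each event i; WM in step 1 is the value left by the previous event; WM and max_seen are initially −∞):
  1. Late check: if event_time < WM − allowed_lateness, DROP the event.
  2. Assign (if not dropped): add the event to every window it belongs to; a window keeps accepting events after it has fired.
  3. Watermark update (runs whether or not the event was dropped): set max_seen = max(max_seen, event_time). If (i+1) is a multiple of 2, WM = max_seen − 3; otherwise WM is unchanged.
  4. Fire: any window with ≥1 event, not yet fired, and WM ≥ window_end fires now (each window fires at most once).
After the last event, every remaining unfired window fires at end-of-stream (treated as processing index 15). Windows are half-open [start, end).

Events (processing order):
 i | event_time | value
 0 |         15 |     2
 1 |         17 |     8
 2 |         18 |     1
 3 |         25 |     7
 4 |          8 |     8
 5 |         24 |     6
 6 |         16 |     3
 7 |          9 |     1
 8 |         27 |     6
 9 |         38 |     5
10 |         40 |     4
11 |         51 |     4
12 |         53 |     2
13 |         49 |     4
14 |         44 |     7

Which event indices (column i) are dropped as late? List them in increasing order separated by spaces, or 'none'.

i=0 t=15 v=2: → [10,20); WM=−∞
i=1 t=17 v=8: → [10,20); WM=14
i=2 t=18 v=1: → [10,20); WM=14
i=3 t=25 v=7: → [20,30); WM=22; [10,20) fires=8
i=4 t=8 v=8: DROP (t<22-3); WM=22
i=5 t=24 v=6: → [20,30); WM=22
i=6 t=16 v=3: DROP (t<22-3); WM=22
i=7 t=9 v=1: DROP (t<22-3); WM=22
i=8 t=27 v=6: → [20,30); WM=22
i=9 t=38 v=5: → [30,40); WM=35; [20,30) fires=7
i=10 t=40 v=4: → [40,50); WM=35
i=11 t=51 v=4: → [50,60); WM=48; [30,40) fires=5
i=12 t=53 v=2: → [50,60); WM=48
i=13 t=49 v=4: → [40,50); WM=50; [40,50) fires=4
i=14 t=44 v=7: DROP (t<50-3); WM=50

4 6 7 14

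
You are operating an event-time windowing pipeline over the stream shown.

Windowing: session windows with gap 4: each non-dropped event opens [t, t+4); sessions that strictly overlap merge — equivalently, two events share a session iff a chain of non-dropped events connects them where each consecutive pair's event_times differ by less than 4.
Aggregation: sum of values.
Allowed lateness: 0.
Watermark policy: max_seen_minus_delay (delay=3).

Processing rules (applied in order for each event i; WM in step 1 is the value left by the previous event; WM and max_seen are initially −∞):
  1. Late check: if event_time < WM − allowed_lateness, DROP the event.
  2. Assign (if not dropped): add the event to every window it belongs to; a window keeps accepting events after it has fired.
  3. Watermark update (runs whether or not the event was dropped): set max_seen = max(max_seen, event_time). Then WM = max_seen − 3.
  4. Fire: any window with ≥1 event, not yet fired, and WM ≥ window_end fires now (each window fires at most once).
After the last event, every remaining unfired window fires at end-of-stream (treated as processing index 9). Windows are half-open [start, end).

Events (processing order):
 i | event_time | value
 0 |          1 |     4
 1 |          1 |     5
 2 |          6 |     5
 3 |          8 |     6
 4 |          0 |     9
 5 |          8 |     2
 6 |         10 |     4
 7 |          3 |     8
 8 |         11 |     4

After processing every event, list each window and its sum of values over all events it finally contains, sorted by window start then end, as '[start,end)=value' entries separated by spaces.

i=0 t=1 v=4: → [1,5); WM=-2
i=1 t=1 v=5: → [1,5); WM=-2
i=2 t=6 v=5: → [6,10); WM=3
i=3 t=8 v=6: → [6,12); WM=5
i=4 t=0 v=9: DROP (t<5-0); WM=5
i=5 t=8 v=2: → [6,12); WM=5
i=6 t=10 v=4: → [6,14); WM=7
i=7 t=3 v=8: DROP (t<7-0); WM=7
i=8 t=11 v=4: → [6,15); WM=8

[1,5)=9 [6,15)=21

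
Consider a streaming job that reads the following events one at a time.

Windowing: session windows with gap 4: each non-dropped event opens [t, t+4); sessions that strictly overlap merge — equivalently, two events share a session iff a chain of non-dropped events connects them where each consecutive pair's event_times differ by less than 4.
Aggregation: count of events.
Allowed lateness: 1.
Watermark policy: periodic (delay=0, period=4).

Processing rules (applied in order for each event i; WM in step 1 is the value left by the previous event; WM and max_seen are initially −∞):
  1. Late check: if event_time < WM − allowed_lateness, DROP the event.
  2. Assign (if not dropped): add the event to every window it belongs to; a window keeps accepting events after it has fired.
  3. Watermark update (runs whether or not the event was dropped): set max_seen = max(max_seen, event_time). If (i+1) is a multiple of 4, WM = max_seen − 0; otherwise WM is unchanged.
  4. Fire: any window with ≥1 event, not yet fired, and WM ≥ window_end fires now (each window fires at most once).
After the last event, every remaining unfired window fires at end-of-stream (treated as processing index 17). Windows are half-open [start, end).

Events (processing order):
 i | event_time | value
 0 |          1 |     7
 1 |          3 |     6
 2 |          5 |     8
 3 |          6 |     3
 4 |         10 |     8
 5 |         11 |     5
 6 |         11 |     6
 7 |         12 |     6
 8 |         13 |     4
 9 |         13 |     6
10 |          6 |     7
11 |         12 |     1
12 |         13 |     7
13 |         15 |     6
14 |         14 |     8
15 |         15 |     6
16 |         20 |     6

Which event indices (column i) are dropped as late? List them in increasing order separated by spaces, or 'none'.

10

i=0 t=1 v=7: → [1,5); WM=−∞
i=1 t=3 v=6: → [1,7); WM=−∞
i=2 t=5 v=8: → [1,9); WM=−∞
i=3 t=6 v=3: → [1,10); WM=6
i=4 t=10 v=8: → [10,14); WM=6
i=5 t=11 v=5: → [10,15); WM=6
i=6 t=11 v=6: → [10,15); WM=6
i=7 t=12 v=6: → [10,16); WM=12
i=8 t=13 v=4: → [10,17); WM=12
i=9 t=13 v=6: → [10,17); WM=12
i=10 t=6 v=7: DROP (t<12-1); WM=12
i=11 t=12 v=1: → [10,17); WM=13
i=12 t=13 v=7: → [10,17); WM=13
i=13 t=15 v=6: → [10,19); WM=13
i=14 t=14 v=8: → [10,19); WM=13
i=15 t=15 v=6: → [10,19); WM=15
i=16 t=20 v=6: → [20,24); WM=15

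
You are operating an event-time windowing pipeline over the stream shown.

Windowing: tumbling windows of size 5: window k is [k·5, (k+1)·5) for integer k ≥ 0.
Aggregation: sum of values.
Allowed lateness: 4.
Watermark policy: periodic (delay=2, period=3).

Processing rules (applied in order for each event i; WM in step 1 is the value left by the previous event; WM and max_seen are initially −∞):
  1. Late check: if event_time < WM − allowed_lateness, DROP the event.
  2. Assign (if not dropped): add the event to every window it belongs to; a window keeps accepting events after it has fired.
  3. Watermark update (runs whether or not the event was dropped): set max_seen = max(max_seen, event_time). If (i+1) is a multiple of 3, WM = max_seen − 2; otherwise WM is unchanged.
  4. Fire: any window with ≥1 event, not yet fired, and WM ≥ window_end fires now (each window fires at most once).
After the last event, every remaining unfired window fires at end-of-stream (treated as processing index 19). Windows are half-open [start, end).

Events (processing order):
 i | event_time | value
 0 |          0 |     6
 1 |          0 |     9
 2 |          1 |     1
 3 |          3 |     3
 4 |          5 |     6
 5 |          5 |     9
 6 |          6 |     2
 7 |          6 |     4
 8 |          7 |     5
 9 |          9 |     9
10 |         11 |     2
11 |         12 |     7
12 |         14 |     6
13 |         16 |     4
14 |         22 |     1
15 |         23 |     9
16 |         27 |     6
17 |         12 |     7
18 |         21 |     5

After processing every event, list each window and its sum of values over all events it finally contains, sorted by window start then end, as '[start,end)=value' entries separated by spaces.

[0,5)=19 [5,10)=35 [10,15)=15 [15,20)=4 [20,25)=15 [25,30)=6

i=0 t=0 v=6: → [0,5); WM=−∞
i=1 t=0 v=9: → [0,5); WM=−∞
i=2 t=1 v=1: → [0,5); WM=-1
i=3 t=3 v=3: → [0,5); WM=-1
i=4 t=5 v=6: → [5,10); WM=-1
i=5 t=5 v=9: → [5,10); WM=3
i=6 t=6 v=2: → [5,10); WM=3
i=7 t=6 v=4: → [5,10); WM=3
i=8 t=7 v=5: → [5,10); WM=5; [0,5) fires=19
i=9 t=9 v=9: → [5,10); WM=5
i=10 t=11 v=2: → [10,15); WM=5
i=11 t=12 v=7: → [10,15); WM=10; [5,10) fires=35
i=12 t=14 v=6: → [10,15); WM=10
i=13 t=16 v=4: → [15,20); WM=10
i=14 t=22 v=1: → [20,25); WM=20; [10,15) fires=15 [15,20) fires=4
i=15 t=23 v=9: → [20,25); WM=20
i=16 t=27 v=6: → [25,30); WM=20
i=17 t=12 v=7: DROP (t<20-4); WM=25; [20,25) fires=10
i=18 t=21 v=5: → [20,25); WM=25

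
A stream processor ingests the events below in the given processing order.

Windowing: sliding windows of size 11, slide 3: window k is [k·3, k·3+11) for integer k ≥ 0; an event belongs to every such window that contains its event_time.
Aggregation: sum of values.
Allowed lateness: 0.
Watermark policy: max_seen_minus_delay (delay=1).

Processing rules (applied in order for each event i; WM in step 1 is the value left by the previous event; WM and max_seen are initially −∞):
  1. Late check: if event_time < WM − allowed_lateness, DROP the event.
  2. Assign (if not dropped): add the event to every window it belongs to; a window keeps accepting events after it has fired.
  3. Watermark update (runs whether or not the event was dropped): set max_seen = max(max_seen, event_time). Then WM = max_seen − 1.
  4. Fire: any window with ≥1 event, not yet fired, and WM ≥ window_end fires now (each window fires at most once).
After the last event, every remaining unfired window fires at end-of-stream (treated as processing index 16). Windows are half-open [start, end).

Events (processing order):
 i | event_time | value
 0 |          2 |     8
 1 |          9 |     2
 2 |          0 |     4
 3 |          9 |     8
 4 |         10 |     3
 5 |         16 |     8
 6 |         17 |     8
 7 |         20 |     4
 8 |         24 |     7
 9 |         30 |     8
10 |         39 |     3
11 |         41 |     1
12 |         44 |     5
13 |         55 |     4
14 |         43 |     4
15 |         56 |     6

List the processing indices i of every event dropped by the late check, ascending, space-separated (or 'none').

i=0 t=2 v=8: → [0,11); WM=1
i=1 t=9 v=2: → [9,20),[6,17),[3,14),[0,11); WM=8
i=2 t=0 v=4: DROP (t<8-0); WM=8
i=3 t=9 v=8: → [9,20),[6,17),[3,14),[0,11); WM=8
i=4 t=10 v=3: → [9,20),[6,17),[3,14),[0,11); WM=9
i=5 t=16 v=8: → [15,26),[12,23),[9,20),[6,17); WM=15; [0,11) fires=21 [3,14) fires=13
i=6 t=17 v=8: → [15,26),[12,23),[9,20); WM=16
i=7 t=20 v=4: → [18,29),[15,26),[12,23); WM=19; [6,17) fires=21
i=8 t=24 v=7: → [24,35),[21,32),[18,29),[15,26); WM=23; [9,20) fires=29 [12,23) fires=20
i=9 t=30 v=8: → [30,41),[27,38),[24,35),[21,32); WM=29; [15,26) fires=27 [18,29) fires=11
i=10 t=39 v=3: → [39,50),[36,47),[33,44),[30,41); WM=38; [21,32) fires=15 [24,35) fires=15 [27,38) fires=8
i=11 t=41 v=1: → [39,50),[36,47),[33,44); WM=40
i=12 t=44 v=5: → [42,53),[39,50),[36,47); WM=43; [30,41) fires=11
i=13 t=55 v=4: → [54,65),[51,62),[48,59),[45,56); WM=54; [33,44) fires=4 [36,47) fires=9 [39,50) fires=9 [42,53) fires=5
i=14 t=43 v=4: DROP (t<54-0); WM=54
i=15 t=56 v=6: → [54,65),[51,62),[48,59); WM=55

2 14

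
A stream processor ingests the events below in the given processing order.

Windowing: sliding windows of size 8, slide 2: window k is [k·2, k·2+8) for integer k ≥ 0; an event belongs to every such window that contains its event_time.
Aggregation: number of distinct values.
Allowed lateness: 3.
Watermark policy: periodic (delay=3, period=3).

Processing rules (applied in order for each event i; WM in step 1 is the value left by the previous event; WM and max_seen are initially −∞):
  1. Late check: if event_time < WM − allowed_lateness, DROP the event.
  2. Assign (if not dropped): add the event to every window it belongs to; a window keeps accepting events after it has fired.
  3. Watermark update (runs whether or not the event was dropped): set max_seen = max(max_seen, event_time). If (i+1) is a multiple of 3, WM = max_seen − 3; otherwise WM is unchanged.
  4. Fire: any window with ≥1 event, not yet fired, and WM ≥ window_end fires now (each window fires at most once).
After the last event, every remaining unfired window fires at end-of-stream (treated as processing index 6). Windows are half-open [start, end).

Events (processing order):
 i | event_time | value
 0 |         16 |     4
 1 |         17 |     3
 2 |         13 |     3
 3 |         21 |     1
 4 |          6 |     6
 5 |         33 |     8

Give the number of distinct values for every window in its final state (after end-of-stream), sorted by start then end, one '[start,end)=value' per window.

[6,14)=1 [8,16)=1 [10,18)=2 [12,20)=2 [14,22)=3 [16,24)=3 [18,26)=1 [20,28)=1 [26,34)=1 [28,36)=1 [30,38)=1 [32,40)=1

i=0 t=16 v=4: → [16,24),[14,22),[12,20),[10,18); WM=−∞
i=1 t=17 v=3: → [16,24),[14,22),[12,20),[10,18); WM=−∞
i=2 t=13 v=3: → [12,20),[10,18),[8,16),[6,14); WM=14; [6,14) fires=1
i=3 t=21 v=1: → [20,28),[18,26),[16,24),[14,22); WM=14
i=4 t=6 v=6: DROP (t<14-3); WM=14
i=5 t=33 v=8: → [32,40),[30,38),[28,36),[26,34); WM=30; [8,16) fires=1 [10,18) fires=2 [12,20) fires=2 [14,22) fires=3 [16,24) fires=3 [18,26) fires=1 [20,28) fires=1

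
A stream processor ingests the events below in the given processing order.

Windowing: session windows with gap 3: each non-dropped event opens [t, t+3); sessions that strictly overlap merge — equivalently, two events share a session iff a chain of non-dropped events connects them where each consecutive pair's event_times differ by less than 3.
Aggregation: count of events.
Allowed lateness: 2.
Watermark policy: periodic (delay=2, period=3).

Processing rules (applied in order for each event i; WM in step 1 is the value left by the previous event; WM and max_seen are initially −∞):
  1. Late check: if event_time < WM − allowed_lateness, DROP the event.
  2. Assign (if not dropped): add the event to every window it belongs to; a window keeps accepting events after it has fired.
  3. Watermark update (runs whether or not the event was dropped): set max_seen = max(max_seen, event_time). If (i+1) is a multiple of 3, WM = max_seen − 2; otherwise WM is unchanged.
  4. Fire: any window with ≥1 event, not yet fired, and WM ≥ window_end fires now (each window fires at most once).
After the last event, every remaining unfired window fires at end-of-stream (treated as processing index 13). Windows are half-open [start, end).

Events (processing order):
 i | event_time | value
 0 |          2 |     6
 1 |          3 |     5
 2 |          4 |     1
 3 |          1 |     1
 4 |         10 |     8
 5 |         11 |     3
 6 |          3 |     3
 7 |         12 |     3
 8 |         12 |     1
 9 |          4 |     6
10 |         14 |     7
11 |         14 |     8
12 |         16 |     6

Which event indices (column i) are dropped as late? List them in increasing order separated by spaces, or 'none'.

i=0 t=2 v=6: → [2,5); WM=−∞
i=1 t=3 v=5: → [2,6); WM=−∞
i=2 t=4 v=1: → [2,7); WM=2
i=3 t=1 v=1: → [1,7); WM=2
i=4 t=10 v=8: → [10,13); WM=2
i=5 t=11 v=3: → [10,14); WM=9
i=6 t=3 v=3: DROP (t<9-2); WM=9
i=7 t=12 v=3: → [10,15); WM=9
i=8 t=12 v=1: → [10,15); WM=10
i=9 t=4 v=6: DROP (t<10-2); WM=10
i=10 t=14 v=7: → [10,17); WM=10
i=11 t=14 v=8: → [10,17); WM=12
i=12 t=16 v=6: → [10,19); WM=12

6 9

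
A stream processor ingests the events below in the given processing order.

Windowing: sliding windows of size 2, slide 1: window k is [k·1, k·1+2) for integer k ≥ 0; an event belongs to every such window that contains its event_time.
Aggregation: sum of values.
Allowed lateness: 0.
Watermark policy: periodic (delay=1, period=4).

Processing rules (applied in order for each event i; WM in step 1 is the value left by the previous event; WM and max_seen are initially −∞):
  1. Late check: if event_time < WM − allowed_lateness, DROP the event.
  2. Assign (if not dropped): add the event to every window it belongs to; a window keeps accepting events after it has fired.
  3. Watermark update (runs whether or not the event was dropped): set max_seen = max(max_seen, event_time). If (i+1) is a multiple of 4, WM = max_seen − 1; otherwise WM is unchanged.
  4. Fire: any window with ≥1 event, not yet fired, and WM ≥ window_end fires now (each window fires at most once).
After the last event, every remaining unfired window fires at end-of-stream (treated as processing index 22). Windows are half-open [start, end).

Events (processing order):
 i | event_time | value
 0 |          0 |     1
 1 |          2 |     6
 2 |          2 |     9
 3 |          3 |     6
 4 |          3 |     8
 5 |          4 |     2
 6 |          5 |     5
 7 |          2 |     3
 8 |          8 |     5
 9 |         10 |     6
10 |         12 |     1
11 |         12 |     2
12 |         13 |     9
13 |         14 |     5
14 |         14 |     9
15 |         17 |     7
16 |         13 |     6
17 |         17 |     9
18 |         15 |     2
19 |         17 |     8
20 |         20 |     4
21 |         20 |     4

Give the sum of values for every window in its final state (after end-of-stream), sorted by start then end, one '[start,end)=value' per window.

i=0 t=0 v=1: → [0,2); WM=−∞
i=1 t=2 v=6: → [2,4),[1,3); WM=−∞
i=2 t=2 v=9: → [2,4),[1,3); WM=−∞
i=3 t=3 v=6: → [3,5),[2,4); WM=2; [0,2) fires=1
i=4 t=3 v=8: → [3,5),[2,4); WM=2
i=5 t=4 v=2: → [4,6),[3,5); WM=2
i=6 t=5 v=5: → [5,7),[4,6); WM=2
i=7 t=2 v=3: → [2,4),[1,3); WM=4; [1,3) fires=18 [2,4) fires=32
i=8 t=8 v=5: → [8,10),[7,9); WM=4
i=9 t=10 v=6: → [10,12),[9,11); WM=4
i=10 t=12 v=1: → [12,14),[11,13); WM=4
i=11 t=12 v=2: → [12,14),[11,13); WM=11; [3,5) fires=16 [4,6) fires=7 [5,7) fires=5 [7,9) fires=5 [8,10) fires=5 [9,11) fires=6
i=12 t=13 v=9: → [13,15),[12,14); WM=11
i=13 t=14 v=5: → [14,16),[13,15); WM=11
i=14 t=14 v=9: → [14,16),[13,15); WM=11
i=15 t=17 v=7: → [17,19),[16,18); WM=16; [10,12) fires=6 [11,13) fires=3 [12,14) fires=12 [13,15) fires=23 [14,16) fires=14
i=16 t=13 v=6: DROP (t<16-0); WM=16
i=17 t=17 v=9: → [17,19),[16,18); WM=16
i=18 t=15 v=2: DROP (t<16-0); WM=16
i=19 t=17 v=8: → [17,19),[16,18); WM=16
i=20 t=20 v=4: → [20,22),[19,21); WM=16
i=21 t=20 v=4: → [20,22),[19,21); WM=16

[0,2)=1 [1,3)=18 [2,4)=32 [3,5)=16 [4,6)=7 [5,7)=5 [7,9)=5 [8,10)=5 [9,11)=6 [10,12)=6 [11,13)=3 [12,14)=12 [13,15)=23 [14,16)=14 [16,18)=24 [17,19)=24 [19,21)=8 [20,22)=8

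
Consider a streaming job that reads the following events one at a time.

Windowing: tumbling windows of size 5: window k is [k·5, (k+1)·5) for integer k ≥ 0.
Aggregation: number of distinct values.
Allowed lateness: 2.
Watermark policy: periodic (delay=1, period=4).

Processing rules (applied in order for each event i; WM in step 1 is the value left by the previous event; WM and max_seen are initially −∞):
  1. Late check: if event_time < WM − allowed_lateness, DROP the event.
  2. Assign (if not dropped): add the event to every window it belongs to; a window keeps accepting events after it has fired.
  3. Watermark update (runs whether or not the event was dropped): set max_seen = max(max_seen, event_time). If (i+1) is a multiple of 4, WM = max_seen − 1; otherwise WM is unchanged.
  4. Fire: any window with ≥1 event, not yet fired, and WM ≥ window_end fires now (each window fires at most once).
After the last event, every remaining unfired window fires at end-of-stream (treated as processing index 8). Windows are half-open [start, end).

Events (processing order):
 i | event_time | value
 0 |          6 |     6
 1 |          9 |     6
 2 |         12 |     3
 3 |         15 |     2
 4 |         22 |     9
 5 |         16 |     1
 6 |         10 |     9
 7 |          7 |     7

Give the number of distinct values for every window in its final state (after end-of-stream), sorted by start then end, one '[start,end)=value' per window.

i=0 t=6 v=6: → [5,10); WM=−∞
i=1 t=9 v=6: → [5,10); WM=−∞
i=2 t=12 v=3: → [10,15); WM=−∞
i=3 t=15 v=2: → [15,20); WM=14; [5,10) fires=1
i=4 t=22 v=9: → [20,25); WM=14
i=5 t=16 v=1: → [15,20); WM=14
i=6 t=10 v=9: DROP (t<14-2); WM=14
i=7 t=7 v=7: DROP (t<14-2); WM=21; [10,15) fires=1 [15,20) fires=2

[5,10)=1 [10,15)=1 [15,20)=2 [20,25)=1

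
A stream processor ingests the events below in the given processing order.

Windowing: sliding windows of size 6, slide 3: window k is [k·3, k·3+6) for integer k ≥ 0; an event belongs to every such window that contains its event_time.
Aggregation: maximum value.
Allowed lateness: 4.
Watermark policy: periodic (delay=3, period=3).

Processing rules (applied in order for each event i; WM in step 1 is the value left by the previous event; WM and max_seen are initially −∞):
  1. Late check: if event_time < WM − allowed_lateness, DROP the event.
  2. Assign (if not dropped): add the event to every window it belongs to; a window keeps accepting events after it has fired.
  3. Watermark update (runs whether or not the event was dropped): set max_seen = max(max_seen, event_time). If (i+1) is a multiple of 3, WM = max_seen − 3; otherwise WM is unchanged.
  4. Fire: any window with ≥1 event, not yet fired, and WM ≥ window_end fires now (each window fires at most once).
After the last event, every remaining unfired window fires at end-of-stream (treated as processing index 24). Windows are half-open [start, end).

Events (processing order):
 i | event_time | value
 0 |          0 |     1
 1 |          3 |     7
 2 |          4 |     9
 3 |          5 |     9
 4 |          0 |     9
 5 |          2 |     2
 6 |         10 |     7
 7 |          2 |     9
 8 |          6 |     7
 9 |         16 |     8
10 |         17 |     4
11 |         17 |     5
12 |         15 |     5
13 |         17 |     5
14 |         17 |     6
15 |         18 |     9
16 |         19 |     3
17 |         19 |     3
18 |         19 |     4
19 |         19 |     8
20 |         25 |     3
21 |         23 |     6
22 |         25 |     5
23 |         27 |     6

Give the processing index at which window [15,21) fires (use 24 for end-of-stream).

20

i=0 t=0 v=1: → [0,6); WM=−∞
i=1 t=3 v=7: → [3,9),[0,6); WM=−∞
i=2 t=4 v=9: → [3,9),[0,6); WM=1
i=3 t=5 v=9: → [3,9),[0,6); WM=1
i=4 t=0 v=9: → [0,6); WM=1
i=5 t=2 v=2: → [0,6); WM=2
i=6 t=10 v=7: → [9,15),[6,12); WM=2
i=7 t=2 v=9: → [0,6); WM=2
i=8 t=6 v=7: → [6,12),[3,9); WM=7; [0,6) fires=9
i=9 t=16 v=8: → [15,21),[12,18); WM=7
i=10 t=17 v=4: → [15,21),[12,18); WM=7
i=11 t=17 v=5: → [15,21),[12,18); WM=14; [3,9) fires=9 [6,12) fires=7
i=12 t=15 v=5: → [15,21),[12,18); WM=14
i=13 t=17 v=5: → [15,21),[12,18); WM=14
i=14 t=17 v=6: → [15,21),[12,18); WM=14
i=15 t=18 v=9: → [18,24),[15,21); WM=14
i=16 t=19 v=3: → [18,24),[15,21); WM=14
i=17 t=19 v=3: → [18,24),[15,21); WM=16; [9,15) fires=7
i=18 t=19 v=4: → [18,24),[15,21); WM=16
i=19 t=19 v=8: → [18,24),[15,21); WM=16
i=20 t=25 v=3: → [24,30),[21,27); WM=22; [12,18) fires=8 [15,21) fires=9
i=21 t=23 v=6: → [21,27),[18,24); WM=22
i=22 t=25 v=5: → [24,30),[21,27); WM=22
i=23 t=27 v=6: → [27,33),[24,30); WM=24; [18,24) fires=9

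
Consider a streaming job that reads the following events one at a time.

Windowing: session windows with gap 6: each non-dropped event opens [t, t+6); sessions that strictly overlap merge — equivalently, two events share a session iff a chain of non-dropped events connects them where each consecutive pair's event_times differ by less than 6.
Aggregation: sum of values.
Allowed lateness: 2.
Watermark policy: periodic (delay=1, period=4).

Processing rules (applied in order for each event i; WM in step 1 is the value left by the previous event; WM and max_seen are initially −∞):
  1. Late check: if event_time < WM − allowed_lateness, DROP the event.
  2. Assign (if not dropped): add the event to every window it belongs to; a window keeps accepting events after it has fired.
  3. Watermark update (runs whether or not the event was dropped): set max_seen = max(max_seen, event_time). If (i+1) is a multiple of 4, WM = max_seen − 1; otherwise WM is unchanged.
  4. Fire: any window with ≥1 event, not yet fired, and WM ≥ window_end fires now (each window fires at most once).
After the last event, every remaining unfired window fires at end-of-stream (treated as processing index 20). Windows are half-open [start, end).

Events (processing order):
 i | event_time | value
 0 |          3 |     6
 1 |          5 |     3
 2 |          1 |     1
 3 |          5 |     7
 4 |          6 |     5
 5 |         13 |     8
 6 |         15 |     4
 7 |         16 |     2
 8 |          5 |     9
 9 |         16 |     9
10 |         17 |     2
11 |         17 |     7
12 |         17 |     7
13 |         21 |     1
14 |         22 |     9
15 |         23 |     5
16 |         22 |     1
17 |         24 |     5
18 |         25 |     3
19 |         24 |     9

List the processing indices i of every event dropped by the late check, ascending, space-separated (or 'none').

i=0 t=3 v=6: → [3,9); WM=−∞
i=1 t=5 v=3: → [3,11); WM=−∞
i=2 t=1 v=1: → [1,11); WM=−∞
i=3 t=5 v=7: → [1,11); WM=4
i=4 t=6 v=5: → [1,12); WM=4
i=5 t=13 v=8: → [13,19); WM=4
i=6 t=15 v=4: → [13,21); WM=4
i=7 t=16 v=2: → [13,22); WM=15
i=8 t=5 v=9: DROP (t<15-2); WM=15
i=9 t=16 v=9: → [13,22); WM=15
i=10 t=17 v=2: → [13,23); WM=15
i=11 t=17 v=7: → [13,23); WM=16
i=12 t=17 v=7: → [13,23); WM=16
i=13 t=21 v=1: → [13,27); WM=16
i=14 t=22 v=9: → [13,28); WM=16
i=15 t=23 v=5: → [13,29); WM=22
i=16 t=22 v=1: → [13,29); WM=22
i=17 t=24 v=5: → [13,30); WM=22
i=18 t=25 v=3: → [13,31); WM=22
i=19 t=24 v=9: → [13,31); WM=24

8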